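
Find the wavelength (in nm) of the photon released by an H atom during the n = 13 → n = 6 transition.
4168.524 nm

First, find the transition energy using E_n = -13.6057 / n² eV:
E_13 = -13.6057 / 13² = -0.080507101 eV
E_6 = -13.6057 / 6² = -0.377936111 eV

Photon energy: |ΔE| = |E_6 - E_13| = 0.297429010 eV

Convert to wavelength using E = hc/λ with hc = 1239.84 eV·nm:
λ = hc/E = 1239.84 eV·nm / 0.297429010 eV
λ = 4168.524 nm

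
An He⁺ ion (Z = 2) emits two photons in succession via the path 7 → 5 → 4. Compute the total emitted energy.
2.29076 eV

The energy levels of He⁺ are E_n = -13.6057 × 2² / n² eV.

First transition (7 → 5):
ΔE₁ = |E_5 - E_7|
ΔE₁ = |-2.17691200000 - (-1.11066938776)| = 1.06624261 eV

Second transition (5 → 4):
ΔE₂ = |E_4 - E_5|
ΔE₂ = |-3.40142500000 - (-2.17691200000)| = 1.22451300 eV

Total energy released:
E_total = ΔE₁ + ΔE₂ = 1.06624261 + 1.22451300 = 2.29076 eV

Note: This equals the direct transition 7 → 4: 2.29076 eV ✓
Energy is conserved regardless of the path taken.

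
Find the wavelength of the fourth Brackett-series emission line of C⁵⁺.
54.000897 nm

The lines of a series are numbered from the longest wavelength (smallest ΔE) outward; the fourth line is the transition from n = n_f + 4 to n_f.
The Brackett series has all transitions ending at n_f = 4.

For C⁵⁺ (Z = 6), the fourth line (δ-line) is the jump from n = 8 to n = 4:
E_8 = -13.6057 × 6² / 8² = -7.65320625 eV
E_4 = -13.6057 × 6² / 4² = -30.61282500 eV
ΔE = E_8 - E_4 = 22.95961875 eV

λ = hc/E = 1239.84 eV·nm / 22.95961875 eV
λ = 54.000897 nm

This is the δ-line of the Brackett series in C⁵⁺.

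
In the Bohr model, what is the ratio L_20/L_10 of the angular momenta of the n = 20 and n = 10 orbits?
2.000000

In the Bohr model, L_n = nℏ, so the ratio is purely the ratio of quantum numbers:

L_20/L_10 = 20ℏ / 10ℏ = 20/10 = 2.000000

The angular momentum scales linearly with n.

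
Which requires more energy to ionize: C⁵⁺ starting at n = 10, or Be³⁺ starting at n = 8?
C⁵⁺ at n = 10 (E = -4.898 eV)

Using E_n = -13.6057 Z² / n² eV:

C⁵⁺ (Z = 6) at n = 10:
E = -13.6057 × 6² / 10² = -13.6057 × 36 / 100 = -4.898052 eV

Be³⁺ (Z = 4) at n = 8:
E = -13.6057 × 4² / 8² = -13.6057 × 16 / 64 = -3.401425 eV

Since -4.898052 eV < -3.401425 eV,
C⁵⁺ at n = 10 is more tightly bound (requires more energy to ionize).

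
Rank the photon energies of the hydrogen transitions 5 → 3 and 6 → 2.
6 → 2

Calculate the energy for each transition:

Transition 5 → 3:
ΔE₁ = |E_3 - E_5| = |-13.6057/3² - (-13.6057/5²)|
ΔE₁ = |-1.511744444 - (-0.544228000)| = 0.967516 eV

Transition 6 → 2:
ΔE₂ = |E_2 - E_6| = |-13.6057/2² - (-13.6057/6²)|
ΔE₂ = |-3.401425000 - (-0.377936111)| = 3.023489 eV

Since 3.023489 eV > 0.967516 eV, the transition 6 → 2 emits the more energetic photon.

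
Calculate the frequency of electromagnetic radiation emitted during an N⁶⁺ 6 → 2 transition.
3.58228e+16 Hz

First, find the transition energy:
E_6 = -13.6057 × 7² / 6² = -18.5188694 eV
E_2 = -13.6057 × 7² / 2² = -166.6698250 eV
|ΔE| = |E_2 - E_6| = 148.1509556 eV

Convert to Joules: E = 148.1509556 eV × (1.602177 × 10⁻¹⁹ J/eV) = 2.3736405e-17 J

Using E = hf:
f = E/h = 2.3736405e-17 J / (6.62607 × 10⁻³⁴ J·s)
f = 3.58228e+16 Hz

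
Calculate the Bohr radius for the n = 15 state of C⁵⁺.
1.9844 nm (or 19.8441 Å)

The Bohr radius formula is:
r_n = n² a₀ / Z

where a₀ = 0.0529177 nm is the Bohr radius.

For C⁵⁺ (Z = 6) at n = 15:
r_15 = 15² × 0.0529177 nm / 6
r_15 = 225 × 0.0529177 nm / 6
r_15 = 11.90648 nm / 6
r_15 = 1.9844 nm

The electron orbits at approximately 1.9844 nm from the nucleus.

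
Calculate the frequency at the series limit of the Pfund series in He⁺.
5.26375e+14 Hz

The series limit corresponds to the transition from n = ∞ to n = 5.
This is the highest energy (shortest wavelength) transition in the Pfund series.

E_∞ = 0 eV
E_5 = -13.6057 × 2² / 5² = -2.17691200 eV

Energy at series limit:
ΔE = E_∞ - E_5 = 0 - (-2.17691200) = 2.17691200 eV
E = 2.17691200 eV × (1.602177 × 10⁻¹⁹ J/eV) = 3.4877983e-19 J
f = E/h = 3.4877983e-19 J / (6.62607 × 10⁻³⁴ J·s) = 5.26375e+14 Hz

This energy equals the ionization energy from the n = 5 state of He⁺.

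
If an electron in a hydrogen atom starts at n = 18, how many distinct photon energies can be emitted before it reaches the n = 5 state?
91

The electron can occupy levels n = 5, 6, ..., 18 during de-excitation — that is m = 18 - 5 + 1 = 14 distinct levels.

The number of distinct spectral lines equals the number of ways to choose 2 of these m levels (each pair gives one possible emission transition):

Number of lines = m(m-1)/2 = 14×13/2 = 91

These correspond to all possible transitions between the 14 levels:
18 → 17, 18 → 16, 18 → 15, 18 → 14, 18 → 13, 18 → 12, 18 → 11, 18 → 10...

Each transition produces a photon with a unique energy (and thus wavelength). This count does not depend on Z.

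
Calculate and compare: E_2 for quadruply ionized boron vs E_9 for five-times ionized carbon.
B⁴⁺ at n = 2 (E = -85.035625 eV)

Using E_n = -13.6057 Z² / n² eV:

B⁴⁺ (Z = 5) at n = 2:
E = -13.6057 × 5² / 2² = -13.6057 × 25 / 4 = -85.035625000 eV

C⁵⁺ (Z = 6) at n = 9:
E = -13.6057 × 6² / 9² = -13.6057 × 36 / 81 = -6.046977778 eV

Since -85.035625000 eV < -6.046977778 eV,
B⁴⁺ at n = 2 is more tightly bound (requires more energy to ionize).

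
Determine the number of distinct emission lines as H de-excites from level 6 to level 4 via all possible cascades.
3

The electron can occupy levels n = 4, 5, ..., 6 during de-excitation — that is m = 6 - 4 + 1 = 3 distinct levels.

The number of distinct spectral lines equals the number of ways to choose 2 of these m levels (each pair gives one possible emission transition):

Number of lines = m(m-1)/2 = 3×2/2 = 3

These correspond to all possible transitions between the 3 levels:
6 → 5, 6 → 4, 5 → 4

Each transition produces a photon with a unique energy (and thus wavelength). This count does not depend on Z.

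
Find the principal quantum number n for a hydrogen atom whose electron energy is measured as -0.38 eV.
n = 6

The exact energy levels follow E_n = -13.6057 eV / n².

The measured value (-0.38 eV) is reported to only 2 significant figures, so we must test candidate n values and see which one matches to that precision.

Candidate energies:
  n = 4:  E = -13.6057/4² = -0.850356 eV
  n = 5:  E = -13.6057/5² = -0.544228 eV
  n = 6:  E = -13.6057/6² = -0.377936 eV  ← matches
  n = 7:  E = -13.6057/7² = -0.277667 eV
  n = 8:  E = -13.6057/8² = -0.212589 eV

Checking against the measurement of -0.38 eV (2 sig figs), only n = 6 agrees:
E_6 = -0.377936 eV, which rounds to -0.38 eV ✓

Therefore n = 6.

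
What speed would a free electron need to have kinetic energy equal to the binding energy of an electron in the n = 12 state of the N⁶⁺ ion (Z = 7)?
1.276e+06 m/s (or 0.425679% of c)

The binding energy at n = 12 for N⁶⁺ is:
E_12 = -13.6057 × 7²/12² = -4.62971736 eV
|E_12| = 4.62971736 eV

Convert to Joules:
KE = 4.62971736 eV × (1.602177 × 10⁻¹⁹ J/eV) = 7.41763e-19 J

Using KE = ½mv²:
v = √(2·KE/m_e)
v = √(2 × 7.41763e-19 J / 9.10938 × 10⁻³¹ kg)
v = 1.276e+06 m/s

This is approximately 0.425679% the speed of light.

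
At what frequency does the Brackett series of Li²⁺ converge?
1.85e+15 Hz

The series limit corresponds to the transition from n = ∞ to n = 4.
This is the highest energy (shortest wavelength) transition in the Brackett series.

E_∞ = 0 eV
E_4 = -13.6057 × 3² / 4² = -7.653206 eV

Energy at series limit:
ΔE = E_∞ - E_4 = 0 - (-7.653206) = 7.653206 eV
E = 7.653206 eV × (1.602177 × 10⁻¹⁹ J/eV) = 1.2262e-18 J
f = E/h = 1.2262e-18 J / (6.62607 × 10⁻³⁴ J·s) = 1.85e+15 Hz

This energy equals the ionization energy from the n = 4 state of Li²⁺.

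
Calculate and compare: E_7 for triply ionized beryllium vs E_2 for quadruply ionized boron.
B⁴⁺ at n = 2 (E = -85.036 eV)

Using E_n = -13.6057 Z² / n² eV:

Be³⁺ (Z = 4) at n = 7:
E = -13.6057 × 4² / 7² = -13.6057 × 16 / 49 = -4.442678 eV

B⁴⁺ (Z = 5) at n = 2:
E = -13.6057 × 5² / 2² = -13.6057 × 25 / 4 = -85.035625 eV

Since -85.035625 eV < -4.442678 eV,
B⁴⁺ at n = 2 is more tightly bound (requires more energy to ionize).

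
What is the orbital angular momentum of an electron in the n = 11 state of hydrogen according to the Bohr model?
1.16003e-33 J·s (or 11ℏ)

In the Bohr model, angular momentum is quantized:
L = nℏ

where ℏ = h/(2π) = 1.0545718e-34 J·s

For n = 11:
L = 11 × 1.0545718e-34 J·s
L = 1.16003e-33 J·s

This can also be written as L = 11ℏ.
The angular momentum is an integer multiple of the reduced Planck constant.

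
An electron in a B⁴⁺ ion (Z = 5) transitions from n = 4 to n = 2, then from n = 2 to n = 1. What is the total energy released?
318.884 eV

The energy levels of B⁴⁺ are E_n = -13.6057 × 5² / n² eV.

First transition (4 → 2):
ΔE₁ = |E_2 - E_4|
ΔE₁ = |-85.035625000 - (-21.258906250)| = 63.776719 eV

Second transition (2 → 1):
ΔE₂ = |E_1 - E_2|
ΔE₂ = |-340.142500000 - (-85.035625000)| = 255.106875 eV

Total energy released:
E_total = ΔE₁ + ΔE₂ = 63.776719 + 255.106875 = 318.884 eV

Note: This equals the direct transition 4 → 1: 318.884 eV ✓
Energy is conserved regardless of the path taken.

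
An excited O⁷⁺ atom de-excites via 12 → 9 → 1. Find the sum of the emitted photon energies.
864.71782 eV

The energy levels of O⁷⁺ are E_n = -13.6057 × 8² / n² eV.

First transition (12 → 9):
ΔE₁ = |E_9 - E_12|
ΔE₁ = |-10.75018271605 - (-6.04697777778)| = 4.70320494 eV

Second transition (9 → 1):
ΔE₂ = |E_1 - E_9|
ΔE₂ = |-870.76480000000 - (-10.75018271605)| = 860.01461728 eV

Total energy released:
E_total = ΔE₁ + ΔE₂ = 4.70320494 + 860.01461728 = 864.71782 eV

Note: This equals the direct transition 12 → 1: 864.71782 eV ✓
Energy is conserved regardless of the path taken.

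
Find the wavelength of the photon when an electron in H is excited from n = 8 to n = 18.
7267.68991 nm

First, find the transition energy using E_n = -13.6057 / n² eV:
E_8 = -13.6057 / 8² = -0.21258906250 eV
E_18 = -13.6057 / 18² = -0.04199290123 eV

Photon energy: |ΔE| = |E_18 - E_8| = 0.17059616127 eV

Convert to wavelength using E = hc/λ with hc = 1239.84 eV·nm:
λ = hc/E = 1239.84 eV·nm / 0.17059616127 eV
λ = 7267.68991 nm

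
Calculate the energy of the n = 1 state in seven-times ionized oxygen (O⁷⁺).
-870.765 eV

For hydrogen-like ions, the energy levels scale with Z²:
E_n = -13.6057 Z² / n² eV

For O⁷⁺ (Z = 8) at n = 1:
E_1 = -13.6057 × 8² / 1²
E_1 = -13.6057 × 64 / 1
E_1 = -870.7648 / 1
E_1 = -870.765 eV

The energy is 64 times more negative than hydrogen at the same n due to the stronger nuclear charge.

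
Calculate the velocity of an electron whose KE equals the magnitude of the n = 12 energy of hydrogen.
1.82308e+05 m/s (or 0.0608% of c)

The binding energy at n = 12 for hydrogen is:
E_12 = -13.6057/12² = -0.0944840278 eV
|E_12| = 0.0944840278 eV

Convert to Joules:
KE = 0.0944840278 eV × (1.602177 × 10⁻¹⁹ J/eV) = 1.5138014e-20 J

Using KE = ½mv²:
v = √(2·KE/m_e)
v = √(2 × 1.5138014e-20 J / 9.10938 × 10⁻³¹ kg)
v = 1.82308e+05 m/s

This is approximately 0.0608% the speed of light.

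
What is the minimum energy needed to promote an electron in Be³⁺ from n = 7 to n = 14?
3.33 eV

The energy levels of a hydrogen-like atom are E_n = -13.6057 Z² eV / n².

Energy at n = 7: E_7 = -13.6057 × 4² / 7² = -4.44268 eV
Energy at n = 14: E_14 = -13.6057 × 4² / 14² = -1.11067 eV

The excitation energy is the difference:
ΔE = E_14 - E_7
ΔE = -1.11067 - (-4.44268)
ΔE = 3.33 eV

Since this is positive, energy must be absorbed (photon absorption).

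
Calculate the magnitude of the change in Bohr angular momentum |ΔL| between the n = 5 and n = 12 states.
7.38e-34 J·s (or 7ℏ)

In the Bohr model, L_n = nℏ where ℏ = 1.0546e-34 J·s.

L_12 = 12ℏ = 1.2655e-33 J·s
L_5 = 5ℏ = 5.2730e-34 J·s

ΔL = L_12 - L_5 = (12 - 5)ℏ = 7ℏ
ΔL = 7 × 1.0546e-34 J·s = 7.38e-34 J·s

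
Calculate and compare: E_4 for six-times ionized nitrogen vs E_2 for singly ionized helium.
N⁶⁺ at n = 4 (E = -41.667 eV)

Using E_n = -13.6057 Z² / n² eV:

N⁶⁺ (Z = 7) at n = 4:
E = -13.6057 × 7² / 4² = -13.6057 × 49 / 16 = -41.667456 eV

He⁺ (Z = 2) at n = 2:
E = -13.6057 × 2² / 2² = -13.6057 × 4 / 4 = -13.605700 eV

Since -41.667456 eV < -13.605700 eV,
N⁶⁺ at n = 4 is more tightly bound (requires more energy to ionize).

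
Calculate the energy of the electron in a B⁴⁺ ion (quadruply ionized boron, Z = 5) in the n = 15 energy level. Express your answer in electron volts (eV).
-1.512 eV

The energy levels of a hydrogen-like atom are given by:
E_n = -13.6057 Z² / n² eV  (with Z = 5 for B⁴⁺)

For n = 15:
E_15 = -13.6057 × 5² / 15²
E_15 = -13.6057 × 25 / 225
E_15 = -1.512 eV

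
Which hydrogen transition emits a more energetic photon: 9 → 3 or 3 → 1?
3 → 1

Calculate the energy for each transition:

Transition 9 → 3:
ΔE₁ = |E_3 - E_9| = |-13.6057/3² - (-13.6057/9²)|
ΔE₁ = |-1.51174444 - (-0.16797160)| = 1.34377 eV

Transition 3 → 1:
ΔE₂ = |E_1 - E_3| = |-13.6057/1² - (-13.6057/3²)|
ΔE₂ = |-13.60570000 - (-1.51174444)| = 12.09396 eV

Since 12.09396 eV > 1.34377 eV, the transition 3 → 1 emits the more energetic photon.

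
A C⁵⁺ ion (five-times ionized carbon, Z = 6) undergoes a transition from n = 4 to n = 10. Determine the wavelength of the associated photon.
48.215086 nm

First, find the transition energy using E_n = -13.6057 Z² / n² eV:
E_4 = -13.6057 × 6² / 4² = -30.61282500 eV
E_10 = -13.6057 × 6² / 10² = -4.89805200 eV

Photon energy: |ΔE| = |E_10 - E_4| = 25.71477300 eV

Convert to wavelength using E = hc/λ with hc = 1239.84 eV·nm:
λ = hc/E = 1239.84 eV·nm / 25.71477300 eV
λ = 48.215086 nm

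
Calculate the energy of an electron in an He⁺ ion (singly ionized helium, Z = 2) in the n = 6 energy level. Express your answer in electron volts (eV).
-1.511744 eV

The energy levels of a hydrogen-like atom are given by:
E_n = -13.6057 Z² / n² eV  (with Z = 2 for He⁺)

For n = 6:
E_6 = -13.6057 × 2² / 6²
E_6 = -13.6057 × 4 / 36
E_6 = -1.511744 eV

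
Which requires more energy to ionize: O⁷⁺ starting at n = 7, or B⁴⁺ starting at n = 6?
O⁷⁺ at n = 7 (E = -17.770710 eV)

Using E_n = -13.6057 Z² / n² eV:

O⁷⁺ (Z = 8) at n = 7:
E = -13.6057 × 8² / 7² = -13.6057 × 64 / 49 = -17.770710204 eV

B⁴⁺ (Z = 5) at n = 6:
E = -13.6057 × 5² / 6² = -13.6057 × 25 / 36 = -9.448402778 eV

Since -17.770710204 eV < -9.448402778 eV,
O⁷⁺ at n = 7 is more tightly bound (requires more energy to ionize).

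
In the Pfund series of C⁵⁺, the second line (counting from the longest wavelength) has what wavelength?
129.201364 nm

The lines of a series are numbered from the longest wavelength (smallest ΔE) outward; the second line is the transition from n = n_f + 2 to n_f.
The Pfund series has all transitions ending at n_f = 5.

For C⁵⁺ (Z = 6), the second line (β-line) is the jump from n = 7 to n = 5:
E_7 = -13.6057 × 6² / 7² = -9.9960244898 eV
E_5 = -13.6057 × 6² / 5² = -19.5922080000 eV
ΔE = E_7 - E_5 = 9.5961835102 eV

λ = hc/E = 1239.84 eV·nm / 9.5961835102 eV
λ = 129.201364 nm

This is the β-line of the Pfund series in C⁵⁺.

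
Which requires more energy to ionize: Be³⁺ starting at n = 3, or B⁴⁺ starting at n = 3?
B⁴⁺ at n = 3 (E = -37.793611 eV)

Using E_n = -13.6057 Z² / n² eV:

Be³⁺ (Z = 4) at n = 3:
E = -13.6057 × 4² / 3² = -13.6057 × 16 / 9 = -24.187911111 eV

B⁴⁺ (Z = 5) at n = 3:
E = -13.6057 × 5² / 3² = -13.6057 × 25 / 9 = -37.793611111 eV

Since -37.793611111 eV < -24.187911111 eV,
B⁴⁺ at n = 3 is more tightly bound (requires more energy to ionize).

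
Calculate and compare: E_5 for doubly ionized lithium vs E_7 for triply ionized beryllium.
Li²⁺ at n = 5 (E = -4.898052 eV)

Using E_n = -13.6057 Z² / n² eV:

Li²⁺ (Z = 3) at n = 5:
E = -13.6057 × 3² / 5² = -13.6057 × 9 / 25 = -4.898052000 eV

Be³⁺ (Z = 4) at n = 7:
E = -13.6057 × 4² / 7² = -13.6057 × 16 / 49 = -4.442677551 eV

Since -4.898052000 eV < -4.442677551 eV,
Li²⁺ at n = 5 is more tightly bound (requires more energy to ionize).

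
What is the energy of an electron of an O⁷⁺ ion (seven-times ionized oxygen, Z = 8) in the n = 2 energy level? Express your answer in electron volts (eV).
-217.691 eV

The energy levels of a hydrogen-like atom are given by:
E_n = -13.6057 Z² / n² eV  (with Z = 8 for O⁷⁺)

For n = 2:
E_2 = -13.6057 × 8² / 2²
E_2 = -13.6057 × 64 / 4
E_2 = -217.691 eV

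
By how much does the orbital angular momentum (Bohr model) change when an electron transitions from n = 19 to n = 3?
1.69e-33 J·s (or 16ℏ)

In the Bohr model, L_n = nℏ where ℏ = 1.0546e-34 J·s.

L_19 = 19ℏ = 2.0037e-33 J·s
L_3 = 3ℏ = 3.1638e-34 J·s

ΔL = L_19 - L_3 = (19 - 3)ℏ = 16ℏ
ΔL = 16 × 1.0546e-34 J·s = 1.69e-33 J·s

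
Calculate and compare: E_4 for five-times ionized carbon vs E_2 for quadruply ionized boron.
B⁴⁺ at n = 2 (E = -85.03563 eV)

Using E_n = -13.6057 Z² / n² eV:

C⁵⁺ (Z = 6) at n = 4:
E = -13.6057 × 6² / 4² = -13.6057 × 36 / 16 = -30.61282500 eV

B⁴⁺ (Z = 5) at n = 2:
E = -13.6057 × 5² / 2² = -13.6057 × 25 / 4 = -85.03562500 eV

Since -85.03562500 eV < -30.61282500 eV,
B⁴⁺ at n = 2 is more tightly bound (requires more energy to ionize).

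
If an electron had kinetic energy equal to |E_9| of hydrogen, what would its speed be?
2.4308e+05 m/s (or 0.08% of c)

The binding energy at n = 9 for hydrogen is:
E_9 = -13.6057/9² = -0.16797160 eV
|E_9| = 0.16797160 eV

Convert to Joules:
KE = 0.16797160 eV × (1.602177 × 10⁻¹⁹ J/eV) = 2.691202e-20 J

Using KE = ½mv²:
v = √(2·KE/m_e)
v = √(2 × 2.691202e-20 J / 9.10938 × 10⁻³¹ kg)
v = 2.4308e+05 m/s

This is approximately 0.08% the speed of light.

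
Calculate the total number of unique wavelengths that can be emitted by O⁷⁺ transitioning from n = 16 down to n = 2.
105

The electron can occupy levels n = 2, 3, ..., 16 during de-excitation — that is m = 16 - 2 + 1 = 15 distinct levels.

The number of distinct spectral lines equals the number of ways to choose 2 of these m levels (each pair gives one possible emission transition):

Number of lines = m(m-1)/2 = 15×14/2 = 105

These correspond to all possible transitions between the 15 levels:
16 → 15, 16 → 14, 16 → 13, 16 → 12, 16 → 11, 16 → 10, 16 → 9, 16 → 8...

Each transition produces a photon with a unique energy (and thus wavelength). This count does not depend on Z.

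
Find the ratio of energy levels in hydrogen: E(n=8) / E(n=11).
1.890625

Using E_n = -13.6057 Z² / n² eV with Z = 1:

E_8 = -13.6057 / 8² = -13.6057 / 64 = -0.212589063 eV
E_11 = -13.6057 / 11² = -13.6057 / 121 = -0.112443802 eV

The ratio is:
E_8/E_11 = (-0.212589063) / (-0.112443802)
E_8/E_11 = (-13.6057/64) / (-13.6057/121)
E_8/E_11 = 121/64
E_8/E_11 = 1.890625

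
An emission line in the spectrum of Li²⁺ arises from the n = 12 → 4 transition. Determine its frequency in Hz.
1.645e+15 Hz

First, find the transition energy:
E_12 = -13.6057 × 3² / 12² = -0.850356 eV
E_4 = -13.6057 × 3² / 4² = -7.653206 eV
|ΔE| = |E_4 - E_12| = 6.802850 eV

Convert to Joules: E = 6.802850 eV × (1.602177 × 10⁻¹⁹ J/eV) = 1.08994e-18 J

Using E = hf:
f = E/h = 1.08994e-18 J / (6.62607 × 10⁻³⁴ J·s)
f = 1.645e+15 Hz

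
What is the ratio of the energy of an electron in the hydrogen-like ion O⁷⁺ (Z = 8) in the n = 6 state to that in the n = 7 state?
1.3611

Using E_n = -13.6057 Z² / n² eV with Z = 8:

E_6 = -13.6057 × 8² / 6² = -870.7648 / 36 = -24.1879111111 eV
E_7 = -13.6057 × 8² / 7² = -870.7648 / 49 = -17.7707102041 eV

The ratio is:
E_6/E_7 = (-24.1879111111) / (-17.7707102041)
E_6/E_7 = (-870.7648/36) / (-870.7648/49)
E_6/E_7 = 49/36
E_6/E_7 = 1.3611
(Note: the Z² factors cancel in the ratio.)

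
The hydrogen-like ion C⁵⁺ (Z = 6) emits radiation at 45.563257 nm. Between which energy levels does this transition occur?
n = 12 → n = 4

First, find the photon energy from the wavelength (hc = 1239.84 eV·nm):
E = hc/λ = 1239.84 eV·nm / 45.563257 nm = 27.211400 eV

The energy levels of C⁵⁺ satisfy E_n = -13.6057 × 6² / n² eV, so an emission n_i → n_f releases
ΔE = 13.6057 × 6² × (1/n_f² − 1/n_i²) eV.

Setting ΔE equal to the photon energy:
1/n_f² − 1/n_i² = 27.211400 / (13.6057 × 6²) = 0.055555556

Since 1/n_i² must be positive, we need 1/n_f² > 0.055555556, i.e. n_f ≤ 4. For each allowed n_f, solve n_i = (1/n_f² − 0.055555556)^(−1/2) and check whether it is a whole number:
  n_f = 1: 1/n_i² = 1.000000000 − 0.055555556 = 0.944444444 → n_i = 1.029  (not an integer) ✗
  n_f = 2: 1/n_i² = 0.250000000 − 0.055555556 = 0.194444444 → n_i = 2.268  (not an integer) ✗
  n_f = 3: 1/n_i² = 0.111111111 − 0.055555556 = 0.055555555 → n_i = 4.243  (not an integer) ✗
  n_f = 4: 1/n_i² = 0.062500000 − 0.055555556 = 0.006944444 → n_i = 12.000  → integer, n_i = 12 ✓

Only n_f = 4 gives an integer upper level, n_i = 12.

The transition is from n = 12 to n = 4 (emission).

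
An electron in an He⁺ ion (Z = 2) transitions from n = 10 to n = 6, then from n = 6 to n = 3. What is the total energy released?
5.502750 eV

The energy levels of He⁺ are E_n = -13.6057 × 2² / n² eV.

First transition (10 → 6):
ΔE₁ = |E_6 - E_10|
ΔE₁ = |-1.511744444444 - (-0.544228000000)| = 0.967516444 eV

Second transition (6 → 3):
ΔE₂ = |E_3 - E_6|
ΔE₂ = |-6.046977777778 - (-1.511744444444)| = 4.535233333 eV

Total energy released:
E_total = ΔE₁ + ΔE₂ = 0.967516444 + 4.535233333 = 5.502750 eV

Note: This equals the direct transition 10 → 3: 5.502750 eV ✓
Energy is conserved regardless of the path taken.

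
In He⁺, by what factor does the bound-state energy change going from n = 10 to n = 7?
2.041

Using E_n = -13.6057 Z² / n² eV with Z = 2:

E_7 = -13.6057 × 2² / 7² = -54.4228 / 49 = -1.110669388 eV
E_10 = -13.6057 × 2² / 10² = -54.4228 / 100 = -0.544228000 eV

The ratio is:
E_7/E_10 = (-1.110669388) / (-0.544228000)
E_7/E_10 = (-54.4228/49) / (-54.4228/100)
E_7/E_10 = 100/49
E_7/E_10 = 2.041
(Note: the Z² factors cancel in the ratio.)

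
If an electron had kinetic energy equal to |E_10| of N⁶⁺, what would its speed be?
1.53e+06 m/s (or 0.51081% of c)

The binding energy at n = 10 for N⁶⁺ is:
E_10 = -13.6057 × 7²/10² = -6.6667930 eV
|E_10| = 6.6667930 eV

Convert to Joules:
KE = 6.6667930 eV × (1.602177 × 10⁻¹⁹ J/eV) = 1.0681e-18 J

Using KE = ½mv²:
v = √(2·KE/m_e)
v = √(2 × 1.0681e-18 J / 9.10938 × 10⁻³¹ kg)
v = 1.53e+06 m/s

This is approximately 0.51081% the speed of light.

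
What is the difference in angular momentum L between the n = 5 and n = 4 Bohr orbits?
1.05e-34 J·s (or 1ℏ)

In the Bohr model, L_n = nℏ where ℏ = 1.0546e-34 J·s.

L_5 = 5ℏ = 5.2730e-34 J·s
L_4 = 4ℏ = 4.2184e-34 J·s

ΔL = L_5 - L_4 = (5 - 4)ℏ = 1ℏ
ΔL = 1 × 1.0546e-34 J·s = 1.05e-34 J·s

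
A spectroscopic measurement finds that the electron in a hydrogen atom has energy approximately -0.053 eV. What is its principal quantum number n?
n = 16

The exact energy levels follow E_n = -13.6057 eV / n².

The measured value (-0.053 eV) is reported to only 2 significant figures, so we must test candidate n values and see which one matches to that precision.

Candidate energies:
  n = 14:  E = -13.6057/14² = -0.06942 eV
  n = 15:  E = -13.6057/15² = -0.06047 eV
  n = 16:  E = -13.6057/16² = -0.05315 eV  ← matches
  n = 17:  E = -13.6057/17² = -0.04708 eV
  n = 18:  E = -13.6057/18² = -0.04199 eV

Checking against the measurement of -0.053 eV (2 sig figs), only n = 16 agrees:
E_16 = -0.05315 eV, which rounds to -0.053 eV ✓

Therefore n = 16.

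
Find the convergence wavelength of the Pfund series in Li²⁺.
253.1292 nm

The series limit corresponds to the transition from n = ∞ to n = 5.
This is the highest energy (shortest wavelength) transition in the Pfund series.

E_∞ = 0 eV
E_5 = -13.6057 × 3² / 5² = -4.89805200 eV

Energy at series limit:
ΔE = E_∞ - E_5 = 0 - (-4.89805200) = 4.89805200 eV
λ = hc/E = 1239.84 eV·nm / 4.89805200 eV = 253.1292 nm

This energy equals the ionization energy from the n = 5 state of Li²⁺.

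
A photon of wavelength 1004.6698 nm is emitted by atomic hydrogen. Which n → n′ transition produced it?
n = 7 → n = 3

First, find the photon energy from the wavelength (hc = 1239.84 eV·nm):
E = hc/λ = 1239.84 eV·nm / 1004.6698 nm = 1.2340771 eV

The energy levels of hydrogen satisfy E_n = -13.6057 / n² eV, so an emission n_i → n_f releases
ΔE = 13.6057 × (1/n_f² − 1/n_i²) eV.

Setting ΔE equal to the photon energy:
1/n_f² − 1/n_i² = 1.2340771 / 13.6057 = 0.090702948

Since 1/n_i² must be positive, we need 1/n_f² > 0.090702948, i.e. n_f ≤ 3. For each allowed n_f, solve n_i = (1/n_f² − 0.090702948)^(−1/2) and check whether it is a whole number:
  n_f = 1: 1/n_i² = 1.000000000 − 0.090702948 = 0.909297052 → n_i = 1.049  (not an integer) ✗
  n_f = 2: 1/n_i² = 0.250000000 − 0.090702948 = 0.159297052 → n_i = 2.506  (not an integer) ✗
  n_f = 3: 1/n_i² = 0.111111111 − 0.090702948 = 0.020408163 → n_i = 7.000  → integer, n_i = 7 ✓

Only n_f = 3 gives an integer upper level, n_i = 7.

The transition is from n = 7 to n = 3 (emission).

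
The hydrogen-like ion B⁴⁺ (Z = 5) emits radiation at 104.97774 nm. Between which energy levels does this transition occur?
n = 6 → n = 4

First, find the photon energy from the wavelength (hc = 1239.84 eV·nm):
E = hc/λ = 1239.84 eV·nm / 104.97774 nm = 11.810504 eV

The energy levels of B⁴⁺ satisfy E_n = -13.6057 × 5² / n² eV, so an emission n_i → n_f releases
ΔE = 13.6057 × 5² × (1/n_f² − 1/n_i²) eV.

Setting ΔE equal to the photon energy:
1/n_f² − 1/n_i² = 11.810504 / (13.6057 × 5²) = 0.034722224

Since 1/n_i² must be positive, we need 1/n_f² > 0.034722224, i.e. n_f ≤ 5. For each allowed n_f, solve n_i = (1/n_f² − 0.034722224)^(−1/2) and check whether it is a whole number:
  n_f = 1: 1/n_i² = 1.000000000 − 0.034722224 = 0.965277776 → n_i = 1.018  (not an integer) ✗
  n_f = 2: 1/n_i² = 0.250000000 − 0.034722224 = 0.215277776 → n_i = 2.155  (not an integer) ✗
  n_f = 3: 1/n_i² = 0.111111111 − 0.034722224 = 0.076388887 → n_i = 3.618  (not an integer) ✗
  n_f = 4: 1/n_i² = 0.062500000 − 0.034722224 = 0.027777776 → n_i = 6.000  → integer, n_i = 6 ✓
  n_f = 5: 1/n_i² = 0.040000000 − 0.034722224 = 0.005277776 → n_i = 13.765  (not an integer) ✗

Only n_f = 4 gives an integer upper level, n_i = 6.

The transition is from n = 6 to n = 4 (emission).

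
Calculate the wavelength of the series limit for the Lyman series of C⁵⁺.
2.531 nm

The series limit corresponds to the transition from n = ∞ to n = 1.
This is the highest energy (shortest wavelength) transition in the Lyman series.

E_∞ = 0 eV
E_1 = -13.6057 × 6² / 1² = -489.80520 eV

Energy at series limit:
ΔE = E_∞ - E_1 = 0 - (-489.80520) = 489.80520 eV
λ = hc/E = 1239.84 eV·nm / 489.80520 eV = 2.531 nm

This energy equals the ionization energy from the n = 1 state of C⁵⁺.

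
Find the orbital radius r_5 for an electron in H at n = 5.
1.3229 nm (or 13.2294 Å)

The Bohr radius formula is:
r_n = n² a₀ / Z

where a₀ = 0.0529177 nm is the Bohr radius.

For H (Z = 1) at n = 5:
r_5 = 5² × 0.0529177 nm / 1
r_5 = 25 × 0.0529177 nm / 1
r_5 = 1.32294 nm / 1
r_5 = 1.3229 nm

The electron orbits at approximately 1.3229 nm from the nucleus.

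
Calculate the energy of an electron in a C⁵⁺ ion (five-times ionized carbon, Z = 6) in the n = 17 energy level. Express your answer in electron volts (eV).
-1.69483 eV

The energy levels of a hydrogen-like atom are given by:
E_n = -13.6057 Z² / n² eV  (with Z = 6 for C⁵⁺)

For n = 17:
E_17 = -13.6057 × 6² / 17²
E_17 = -13.6057 × 36 / 289
E_17 = -1.69483 eV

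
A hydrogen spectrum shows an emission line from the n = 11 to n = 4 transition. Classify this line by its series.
Brackett series

The spectral series in hydrogen are named based on the final (lower) energy level:
- Lyman series: n_final = 1 (ultraviolet)
- Balmer series: n_final = 2 (visible/near-UV)
- Paschen series: n_final = 3 (infrared)
- Brackett series: n_final = 4 (infrared)
- Pfund series: n_final = 5 (far infrared)

Since this transition ends at n = 4, it belongs to the Brackett series.

For reference, this 11 → 4 line has photon energy
ΔE = 13.6057 eV × (1/4² - 1/11²) = 0.73791244835 eV,
corresponding to wavelength λ = hc/ΔE = 1239.84 eV·nm / 0.73791244835 eV = 1680.19933 nm in the infrared region.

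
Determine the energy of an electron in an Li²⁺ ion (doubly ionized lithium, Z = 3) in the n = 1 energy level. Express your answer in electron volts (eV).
-122.45 eV

The energy levels of a hydrogen-like atom are given by:
E_n = -13.6057 Z² / n² eV  (with Z = 3 for Li²⁺)

For n = 1:
E_1 = -13.6057 × 3² / 1²
E_1 = -13.6057 × 9 / 1
E_1 = -122.45 eV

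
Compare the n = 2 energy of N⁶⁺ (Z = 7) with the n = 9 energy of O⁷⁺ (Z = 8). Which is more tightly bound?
N⁶⁺ at n = 2 (E = -166.66983 eV)

Using E_n = -13.6057 Z² / n² eV:

N⁶⁺ (Z = 7) at n = 2:
E = -13.6057 × 7² / 2² = -13.6057 × 49 / 4 = -166.66982500 eV

O⁷⁺ (Z = 8) at n = 9:
E = -13.6057 × 8² / 9² = -13.6057 × 64 / 81 = -10.75018272 eV

Since -166.66982500 eV < -10.75018272 eV,
N⁶⁺ at n = 2 is more tightly bound (requires more energy to ionize).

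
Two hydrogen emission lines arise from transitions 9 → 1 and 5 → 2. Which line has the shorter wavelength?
9 → 1

Calculate the energy for each transition:

Transition 9 → 1:
ΔE₁ = |E_1 - E_9| = |-13.6057/1² - (-13.6057/9²)|
ΔE₁ = |-13.60570000000 - (-0.16797160494)| = 13.43772840 eV

Transition 5 → 2:
ΔE₂ = |E_2 - E_5| = |-13.6057/2² - (-13.6057/5²)|
ΔE₂ = |-3.40142500000 - (-0.54422800000)| = 2.85719700 eV

Since 13.43772840 eV > 2.85719700 eV, the transition 9 → 1 emits the more energetic photon.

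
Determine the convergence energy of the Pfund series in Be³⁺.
8.7076 eV

The series limit corresponds to the transition from n = ∞ to n = 5.
This is the highest energy (shortest wavelength) transition in the Pfund series.

E_∞ = 0 eV
E_5 = -13.6057 × 4² / 5² = -8.7076 eV

Energy at series limit:
ΔE = E_∞ - E_5 = 0 - (-8.7076) = 8.7076 eV

This energy equals the ionization energy from the n = 5 state of Be³⁺.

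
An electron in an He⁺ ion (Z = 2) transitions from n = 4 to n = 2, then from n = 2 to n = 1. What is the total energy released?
51.02 eV

The energy levels of He⁺ are E_n = -13.6057 × 2² / n² eV.

First transition (4 → 2):
ΔE₁ = |E_2 - E_4|
ΔE₁ = |-13.60570000 - (-3.40142500)| = 10.20428 eV

Second transition (2 → 1):
ΔE₂ = |E_1 - E_2|
ΔE₂ = |-54.42280000 - (-13.60570000)| = 40.81710 eV

Total energy released:
E_total = ΔE₁ + ΔE₂ = 10.20428 + 40.81710 = 51.02 eV

Note: This equals the direct transition 4 → 1: 51.02 eV ✓
Energy is conserved regardless of the path taken.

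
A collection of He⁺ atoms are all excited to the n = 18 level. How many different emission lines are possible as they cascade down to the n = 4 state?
105

The electron can occupy levels n = 4, 5, ..., 18 during de-excitation — that is m = 18 - 4 + 1 = 15 distinct levels.

The number of distinct spectral lines equals the number of ways to choose 2 of these m levels (each pair gives one possible emission transition):

Number of lines = m(m-1)/2 = 15×14/2 = 105

These correspond to all possible transitions between the 15 levels:
18 → 17, 18 → 16, 18 → 15, 18 → 14, 18 → 13, 18 → 12, 18 → 11, 18 → 10...

Each transition produces a photon with a unique energy (and thus wavelength). This count does not depend on Z.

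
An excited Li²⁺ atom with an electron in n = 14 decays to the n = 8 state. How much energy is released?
1.2886 eV

The energy levels are E_n = -13.6057 Z² eV / n².

Energy at n = 14: E_14 = -13.6057 × 3² / 14² = -0.6247515 eV
Energy at n = 8: E_8 = -13.6057 × 3² / 8² = -1.9133016 eV

For emission (electron falling to lower state), the photon energy is:
E_photon = E_14 - E_8 = |-0.6247515 - (-1.9133016)|
E_photon = 1.2886 eV

This energy is carried away by the emitted photon.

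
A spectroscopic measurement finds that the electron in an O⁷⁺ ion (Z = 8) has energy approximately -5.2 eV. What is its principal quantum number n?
n = 13

The exact energy levels follow E_n = -13.6057 Z² / n² eV with Z = 8.

The measured value (-5.2 eV) is reported to only 2 significant figures, so we must test candidate n values and see which one matches to that precision.

Candidate energies:
  n = 11:  E = -13.6057 × 8² / 11² = -7.196403 eV
  n = 12:  E = -13.6057 × 8² / 12² = -6.046978 eV
  n = 13:  E = -13.6057 × 8² / 13² = -5.152454 eV  ← matches
  n = 14:  E = -13.6057 × 8² / 14² = -4.442678 eV
  n = 15:  E = -13.6057 × 8² / 15² = -3.870066 eV

Checking against the measurement of -5.2 eV (2 sig figs), only n = 13 agrees:
E_13 = -5.152454 eV, which rounds to -5.2 eV ✓

Therefore n = 13.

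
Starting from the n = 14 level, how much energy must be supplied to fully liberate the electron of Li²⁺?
0.62 eV

The ionization energy is the energy needed to remove the electron completely (n → ∞).

For a hydrogen-like ion with Z = 3, E_n = -13.6057 Z² / n² eV.

At n = 14: E_14 = -13.6057 × 3² / 14² = -0.62475 eV
At n = ∞: E_∞ = 0 eV

Ionization energy = E_∞ - E_14 = 0 - (-0.62475) = 0.62475 eV
Ionization energy ≈ 0.62 eV

This is also called the binding energy of the electron in state n = 14.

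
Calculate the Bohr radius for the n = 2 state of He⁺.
0.10584 nm (or 1.05836 Å)

The Bohr radius formula is:
r_n = n² a₀ / Z

where a₀ = 0.05291772 nm is the Bohr radius.

For He⁺ (Z = 2) at n = 2:
r_2 = 2² × 0.05291772 nm / 2
r_2 = 4 × 0.05291772 nm / 2
r_2 = 0.211671 nm / 2
r_2 = 0.10584 nm

The electron orbits at approximately 0.10584 nm from the nucleus.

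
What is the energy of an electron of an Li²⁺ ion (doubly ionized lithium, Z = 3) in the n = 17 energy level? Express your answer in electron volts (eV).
-0.42371 eV

The energy levels of a hydrogen-like atom are given by:
E_n = -13.6057 Z² / n² eV  (with Z = 3 for Li²⁺)

For n = 17:
E_17 = -13.6057 × 3² / 17²
E_17 = -13.6057 × 9 / 289
E_17 = -0.42371 eV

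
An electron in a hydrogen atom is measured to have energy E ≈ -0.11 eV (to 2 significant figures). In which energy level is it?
n = 11

The exact energy levels follow E_n = -13.6057 eV / n².

The measured value (-0.11 eV) is reported to only 2 significant figures, so we must test candidate n values and see which one matches to that precision.

Candidate energies:
  n = 9:  E = -13.6057/9² = -0.16797 eV
  n = 10:  E = -13.6057/10² = -0.13606 eV
  n = 11:  E = -13.6057/11² = -0.11244 eV  ← matches
  n = 12:  E = -13.6057/12² = -0.09448 eV
  n = 13:  E = -13.6057/13² = -0.08051 eV

Checking against the measurement of -0.11 eV (2 sig figs), only n = 11 agrees:
E_11 = -0.11244 eV, which rounds to -0.11 eV ✓

Therefore n = 11.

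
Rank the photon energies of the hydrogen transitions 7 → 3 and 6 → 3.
7 → 3

Calculate the energy for each transition:

Transition 7 → 3:
ΔE₁ = |E_3 - E_7| = |-13.6057/3² - (-13.6057/7²)|
ΔE₁ = |-1.511744444444 - (-0.277667346939)| = 1.234077098 eV

Transition 6 → 3:
ΔE₂ = |E_3 - E_6| = |-13.6057/3² - (-13.6057/6²)|
ΔE₂ = |-1.511744444444 - (-0.377936111111)| = 1.133808333 eV

Since 1.234077098 eV > 1.133808333 eV, the transition 7 → 3 emits the more energetic photon.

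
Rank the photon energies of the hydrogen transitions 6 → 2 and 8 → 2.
8 → 2

Calculate the energy for each transition:

Transition 6 → 2:
ΔE₁ = |E_2 - E_6| = |-13.6057/2² - (-13.6057/6²)|
ΔE₁ = |-3.401425000000 - (-0.377936111111)| = 3.023488889 eV

Transition 8 → 2:
ΔE₂ = |E_2 - E_8| = |-13.6057/2² - (-13.6057/8²)|
ΔE₂ = |-3.401425000000 - (-0.212589062500)| = 3.188835938 eV

Since 3.188835938 eV > 3.023488889 eV, the transition 8 → 2 emits the more energetic photon.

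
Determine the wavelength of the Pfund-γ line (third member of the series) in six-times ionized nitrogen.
76.30 nm

The lines of a series are numbered from the longest wavelength (smallest ΔE) outward; the third line is the transition from n = n_f + 3 to n_f.
The Pfund series has all transitions ending at n_f = 5.

For N⁶⁺ (Z = 7), the third line (γ-line) is the jump from n = 8 to n = 5:
E_8 = -13.6057 × 7² / 8² = -10.4169 eV
E_5 = -13.6057 × 7² / 5² = -26.6672 eV
ΔE = E_8 - E_5 = 16.2503 eV

λ = hc/E = 1239.84 eV·nm / 16.2503 eV
λ = 76.30 nm

This is the γ-line of the Pfund series in N⁶⁺.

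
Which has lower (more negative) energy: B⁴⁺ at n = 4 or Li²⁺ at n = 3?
B⁴⁺ at n = 4 (E = -21.259 eV)

Using E_n = -13.6057 Z² / n² eV:

B⁴⁺ (Z = 5) at n = 4:
E = -13.6057 × 5² / 4² = -13.6057 × 25 / 16 = -21.258906 eV

Li²⁺ (Z = 3) at n = 3:
E = -13.6057 × 3² / 3² = -13.6057 × 9 / 9 = -13.605700 eV

Since -21.258906 eV < -13.605700 eV,
B⁴⁺ at n = 4 is more tightly bound (requires more energy to ionize).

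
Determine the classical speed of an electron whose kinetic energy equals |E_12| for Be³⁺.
7.29e+05 m/s (or 0.24325% of c)

The binding energy at n = 12 for Be³⁺ is:
E_12 = -13.6057 × 4²/12² = -1.5117444 eV
|E_12| = 1.5117444 eV

Convert to Joules:
KE = 1.5117444 eV × (1.602177 × 10⁻¹⁹ J/eV) = 2.4221e-19 J

Using KE = ½mv²:
v = √(2·KE/m_e)
v = √(2 × 2.4221e-19 J / 9.10938 × 10⁻³¹ kg)
v = 7.29e+05 m/s

This is approximately 0.24325% the speed of light.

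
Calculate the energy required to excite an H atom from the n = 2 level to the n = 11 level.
3.288981 eV

The energy levels of a hydrogen-like atom are E_n = -13.6057 eV / n².

Energy at n = 2: E_2 = -13.6057 / 2² = -3.401425000 eV
Energy at n = 11: E_11 = -13.6057 / 11² = -0.112443802 eV

The excitation energy is the difference:
ΔE = E_11 - E_2
ΔE = -0.112443802 - (-3.401425000)
ΔE = 3.288981 eV

Since this is positive, energy must be absorbed (photon absorption).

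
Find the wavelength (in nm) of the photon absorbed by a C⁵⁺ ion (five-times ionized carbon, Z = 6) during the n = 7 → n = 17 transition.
149.35678 nm

First, find the transition energy using E_n = -13.6057 Z² / n² eV:
E_7 = -13.6057 × 6² / 7² = -9.996024490 eV
E_17 = -13.6057 × 6² / 17² = -1.694827682 eV

Photon energy: |ΔE| = |E_17 - E_7| = 8.301196808 eV

Convert to wavelength using E = hc/λ with hc = 1239.84 eV·nm:
λ = hc/E = 1239.84 eV·nm / 8.301196808 eV
λ = 149.35678 nm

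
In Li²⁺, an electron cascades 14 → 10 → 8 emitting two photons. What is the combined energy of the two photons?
1.2886 eV

The energy levels of Li²⁺ are E_n = -13.6057 × 3² / n² eV.

First transition (14 → 10):
ΔE₁ = |E_10 - E_14|
ΔE₁ = |-1.2245130000 - (-0.6247515306)| = 0.5997615 eV

Second transition (10 → 8):
ΔE₂ = |E_8 - E_10|
ΔE₂ = |-1.9133015625 - (-1.2245130000)| = 0.6887886 eV

Total energy released:
E_total = ΔE₁ + ΔE₂ = 0.5997615 + 0.6887886 = 1.2886 eV

Note: This equals the direct transition 14 → 8: 1.2886 eV ✓
Energy is conserved regardless of the path taken.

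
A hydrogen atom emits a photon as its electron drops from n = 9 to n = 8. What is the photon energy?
0.044617 eV

The energy levels are E_n = -13.6057 eV / n².

Energy at n = 9: E_9 = -13.6057 / 9² = -0.167971605 eV
Energy at n = 8: E_8 = -13.6057 / 8² = -0.212589063 eV

For emission (electron falling to lower state), the photon energy is:
E_photon = E_9 - E_8 = |-0.167971605 - (-0.212589063)|
E_photon = 0.044617 eV

This energy is carried away by the emitted photon.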